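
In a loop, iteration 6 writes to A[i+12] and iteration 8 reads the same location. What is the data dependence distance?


Distance = read iteration - write iteration
= 8 - 6 = 2

2


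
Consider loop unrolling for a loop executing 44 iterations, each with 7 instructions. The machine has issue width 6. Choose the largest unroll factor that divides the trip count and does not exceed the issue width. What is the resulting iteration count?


Largest divisor of 44 <= 6 is 4
New iterations = 44 / 4 = 11

11


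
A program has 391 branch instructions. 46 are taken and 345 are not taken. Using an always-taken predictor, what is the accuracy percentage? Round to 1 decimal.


Predictor: always-taken
Correct predictions = 46
Accuracy = 46 / 391 * 100 = 11.8%

11.8


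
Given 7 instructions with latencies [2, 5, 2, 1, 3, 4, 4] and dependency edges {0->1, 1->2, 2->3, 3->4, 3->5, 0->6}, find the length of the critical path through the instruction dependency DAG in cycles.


Compute longest path through dependency graph: dist(Ik) = max over predecessors of dist + latency(Ik).
dist(I0) = latency 2 = 2
dist(I1) = dist(I0) + 5 = 2 + 5 = 7
dist(I2) = dist(I1) + 2 = 7 + 2 = 9
dist(I3) = dist(I2) + 1 = 9 + 1 = 10
dist(I4) = dist(I3) + 3 = 10 + 3 = 13
dist(I5) = dist(I3) + 4 = 10 + 4 = 14
dist(I6) = dist(I0) + 4 = 2 + 4 = 6
Critical path = max dist = 14

14


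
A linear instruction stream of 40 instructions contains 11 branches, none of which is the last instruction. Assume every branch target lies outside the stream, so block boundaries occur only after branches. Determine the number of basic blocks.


With no in-sequence branch targets, the leaders are the first instruction plus the instruction after each branch.
Number of basic blocks = branches + 1
= 11 + 1 = 12

12


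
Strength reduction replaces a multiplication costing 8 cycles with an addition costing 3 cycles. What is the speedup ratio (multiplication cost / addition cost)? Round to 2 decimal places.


Ratio = mult_cost / add_cost = 8 / 3 = 2.67

2.67


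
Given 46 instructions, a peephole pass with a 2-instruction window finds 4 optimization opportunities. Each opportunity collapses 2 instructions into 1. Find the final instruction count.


Each match removes 1 instructions.
Total removed = 4 * 1 = 4
Remaining = 46 - 4 = 42

42


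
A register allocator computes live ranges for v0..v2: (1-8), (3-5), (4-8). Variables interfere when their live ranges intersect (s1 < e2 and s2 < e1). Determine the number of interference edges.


Check all pairs for overlapping intervals.
Two intervals (s1,e1) and (s2,e2) overlap if s1 < e2 and s2 < e1.
v0 (1-8) vs v1..v2: overlaps v1, v2 -> 2
v1 (3-5) vs v2: overlaps v2 -> 1
Total overlapping pairs = 2 + 1 = 3

3


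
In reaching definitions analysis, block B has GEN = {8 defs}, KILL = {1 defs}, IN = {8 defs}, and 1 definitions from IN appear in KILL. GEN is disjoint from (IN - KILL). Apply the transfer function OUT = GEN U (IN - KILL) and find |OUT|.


IN - KILL: 8 - 1 = 7 surviving definitions
OUT = GEN + surviving = 8 + 7 = 15

15


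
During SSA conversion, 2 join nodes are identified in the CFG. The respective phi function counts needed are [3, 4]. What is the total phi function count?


Total phi functions = sum of phi functions at each join node
= 3 + 4 = 7

7


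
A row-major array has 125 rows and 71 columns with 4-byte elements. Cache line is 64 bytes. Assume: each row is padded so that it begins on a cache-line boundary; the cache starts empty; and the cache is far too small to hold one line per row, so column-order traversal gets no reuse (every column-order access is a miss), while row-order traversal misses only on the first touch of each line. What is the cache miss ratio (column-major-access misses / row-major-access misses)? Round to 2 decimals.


Each row occupies 71 * 4 = 284 bytes and starts on a line boundary, so it spans ceil(284 / 64) = 5 cache lines.
Row-major traversal misses (one per line touched): 125 * ceil(71 * 4 / 64) = 625
Column-major traversal misses (no reuse, every access misses): 125 * 71 = 8875
Ratio = 8875 / 625 = 14.2

14.2


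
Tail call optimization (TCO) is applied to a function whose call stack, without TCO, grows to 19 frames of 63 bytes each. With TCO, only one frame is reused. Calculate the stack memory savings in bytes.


Without TCO: 19 * 63 = 1197 bytes
With TCO: reuse 1 frame = 63 bytes
Savings = 1197 - 63 = 1134

1134


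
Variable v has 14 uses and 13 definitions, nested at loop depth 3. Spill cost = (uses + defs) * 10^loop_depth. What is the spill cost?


uses + defs = 14 + 13 = 27
10^3 = 1000
Spill cost = 27 * 1000 = 27000

27000


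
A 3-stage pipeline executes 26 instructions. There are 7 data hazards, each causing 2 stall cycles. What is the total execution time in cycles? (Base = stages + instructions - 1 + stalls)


Base cycles = 3 + 26 - 1 = 28
Total stalls = 7 * 2 = 14
Total = 28 + 14 = 42

42


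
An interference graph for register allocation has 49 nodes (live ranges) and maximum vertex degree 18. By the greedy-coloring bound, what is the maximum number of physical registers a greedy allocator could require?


Greedy coloring never needs more than (max_degree + 1) colors: when coloring a vertex, at most max_degree neighbors are already colored.
Upper bound = 18 + 1 = 19

19


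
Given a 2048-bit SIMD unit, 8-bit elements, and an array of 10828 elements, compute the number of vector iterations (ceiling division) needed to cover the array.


Width = 2048 / 8 = 256 elements per vector op
Iterations = ceil(10828 / 256) = 43

43


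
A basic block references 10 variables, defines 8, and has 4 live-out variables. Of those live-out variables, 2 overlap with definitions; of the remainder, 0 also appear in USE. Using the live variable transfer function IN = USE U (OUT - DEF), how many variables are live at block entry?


OUT - DEF: 4 - 2 = 2
|IN| = |USE| + |OUT - DEF| - |USE ∩ (OUT - DEF)| = 10 + 2 - 0 = 12

12


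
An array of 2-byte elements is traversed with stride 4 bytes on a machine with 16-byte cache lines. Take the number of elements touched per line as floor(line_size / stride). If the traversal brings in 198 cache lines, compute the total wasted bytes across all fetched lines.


Elements per line = floor(16 / 4) = 4
Bytes used per line = 4 * 2 = 8
Wasted per line = 16 - 8 = 8
Total wasted = 8 * 198 = 1584

1584


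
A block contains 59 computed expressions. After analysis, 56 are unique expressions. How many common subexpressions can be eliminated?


CSE count = total expressions - unique expressions
= 59 - 56 = 3

3


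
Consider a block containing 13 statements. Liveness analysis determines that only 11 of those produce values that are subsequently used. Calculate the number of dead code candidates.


Dead code = total statements - live definitions
= 13 - 11 = 2

2


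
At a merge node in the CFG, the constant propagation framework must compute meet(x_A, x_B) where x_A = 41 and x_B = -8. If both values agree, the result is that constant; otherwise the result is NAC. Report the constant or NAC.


Meet operation: if both paths give the same constant, result is that constant; if they differ, result is NAC (not-a-constant).
Path A: 41, Path B: -8 -> differ
Result: not-a-constant -> NAC

NAC


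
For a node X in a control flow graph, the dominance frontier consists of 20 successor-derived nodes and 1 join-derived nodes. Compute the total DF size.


DF(X) = direct successor contributions + join point contributions
= 20 + 1 = 21

21


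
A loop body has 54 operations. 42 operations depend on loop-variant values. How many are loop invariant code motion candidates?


Invariant candidates = total - loop-dependent
= 54 - 42 = 12

12


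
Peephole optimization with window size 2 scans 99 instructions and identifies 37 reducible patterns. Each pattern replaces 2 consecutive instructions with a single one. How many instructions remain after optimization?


Each match removes 1 instructions.
Total removed = 37 * 1 = 37
Remaining = 99 - 37 = 62

62


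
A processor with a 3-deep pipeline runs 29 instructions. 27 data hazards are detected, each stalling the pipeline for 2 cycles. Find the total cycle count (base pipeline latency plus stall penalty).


Base cycles = 3 + 29 - 1 = 31
Total stalls = 27 * 2 = 54
Total = 31 + 54 = 85

85


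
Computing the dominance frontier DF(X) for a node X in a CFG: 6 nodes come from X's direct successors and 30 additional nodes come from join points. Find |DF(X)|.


DF(X) = direct successor contributions + join point contributions
= 6 + 30 = 36

36


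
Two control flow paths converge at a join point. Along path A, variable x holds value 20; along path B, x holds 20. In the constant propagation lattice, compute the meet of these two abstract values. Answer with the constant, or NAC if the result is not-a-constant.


Meet operation: if both paths give the same constant, result is that constant; if they differ, result is NAC (not-a-constant).
Path A: 20, Path B: 20 -> equal
Result: constant -> 20

20


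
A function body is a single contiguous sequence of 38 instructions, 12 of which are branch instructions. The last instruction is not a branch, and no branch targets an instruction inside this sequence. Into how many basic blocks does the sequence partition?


With no in-sequence branch targets, the leaders are the first instruction plus the instruction after each branch.
Number of basic blocks = branches + 1
= 12 + 1 = 13

13


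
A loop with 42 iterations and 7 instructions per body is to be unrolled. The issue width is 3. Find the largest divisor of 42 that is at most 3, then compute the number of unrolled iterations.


Largest divisor of 42 <= 3 is 3
New iterations = 42 / 3 = 14

14


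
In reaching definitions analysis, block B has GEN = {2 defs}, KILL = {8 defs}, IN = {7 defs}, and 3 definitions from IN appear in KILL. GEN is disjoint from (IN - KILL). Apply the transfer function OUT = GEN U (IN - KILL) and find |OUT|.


IN - KILL: 7 - 3 = 4 surviving definitions
OUT = GEN + surviving = 2 + 4 = 6

6


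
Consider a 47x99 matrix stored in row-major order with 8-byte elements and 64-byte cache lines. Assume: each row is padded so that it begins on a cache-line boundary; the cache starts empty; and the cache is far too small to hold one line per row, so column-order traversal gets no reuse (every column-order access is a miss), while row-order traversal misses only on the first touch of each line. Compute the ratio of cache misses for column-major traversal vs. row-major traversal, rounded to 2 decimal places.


Each row occupies 99 * 8 = 792 bytes and starts on a line boundary, so it spans ceil(792 / 64) = 13 cache lines.
Row-major traversal misses (one per line touched): 47 * ceil(99 * 8 / 64) = 611
Column-major traversal misses (no reuse, every access misses): 47 * 99 = 4653
Ratio = 4653 / 611 = 7.62

7.62


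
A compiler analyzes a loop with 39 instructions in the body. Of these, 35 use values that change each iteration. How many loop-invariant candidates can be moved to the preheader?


Invariant candidates = total - loop-dependent
= 39 - 35 = 4

4


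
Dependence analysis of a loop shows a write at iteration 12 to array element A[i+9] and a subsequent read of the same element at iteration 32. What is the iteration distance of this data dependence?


Distance = read iteration - write iteration
= 32 - 12 = 20

20


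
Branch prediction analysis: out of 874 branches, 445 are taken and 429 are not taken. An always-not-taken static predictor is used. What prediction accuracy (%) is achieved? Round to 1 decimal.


Predictor: always-not-taken
Correct predictions = 429
Accuracy = 429 / 874 * 100 = 49.1%

49.1


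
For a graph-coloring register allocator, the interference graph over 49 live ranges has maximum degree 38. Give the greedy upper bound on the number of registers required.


Greedy coloring never needs more than (max_degree + 1) colors: when coloring a vertex, at most max_degree neighbors are already colored.
Upper bound = 38 + 1 = 39

39


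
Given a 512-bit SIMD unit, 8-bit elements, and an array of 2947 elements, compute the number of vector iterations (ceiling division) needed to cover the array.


Width = 512 / 8 = 64 elements per vector op
Iterations = ceil(2947 / 64) = 47

47


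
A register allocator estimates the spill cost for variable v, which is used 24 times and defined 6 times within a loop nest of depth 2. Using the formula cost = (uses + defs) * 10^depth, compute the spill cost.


uses + defs = 24 + 6 = 30
10^2 = 100
Spill cost = 30 * 100 = 3000

3000


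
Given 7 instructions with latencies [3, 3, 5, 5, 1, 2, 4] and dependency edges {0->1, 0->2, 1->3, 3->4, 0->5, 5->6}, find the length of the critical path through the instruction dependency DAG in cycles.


Compute longest path through dependency graph: dist(Ik) = max over predecessors of dist + latency(Ik).
dist(I0) = latency 3 = 3
dist(I1) = dist(I0) + 3 = 3 + 3 = 6
dist(I2) = dist(I0) + 5 = 3 + 5 = 8
dist(I3) = dist(I1) + 5 = 6 + 5 = 11
dist(I4) = dist(I3) + 1 = 11 + 1 = 12
dist(I5) = dist(I0) + 2 = 3 + 2 = 5
dist(I6) = dist(I5) + 4 = 5 + 4 = 9
Critical path = max dist = 12

12


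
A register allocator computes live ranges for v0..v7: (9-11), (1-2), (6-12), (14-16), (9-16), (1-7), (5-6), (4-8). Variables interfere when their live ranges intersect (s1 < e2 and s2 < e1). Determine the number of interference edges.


Check all pairs for overlapping intervals.
Two intervals (s1,e1) and (s2,e2) overlap if s1 < e2 and s2 < e1.
v0 (9-11) vs v1..v7: overlaps v2, v4 -> 2
v1 (1-2) vs v2..v7: overlaps v5 -> 1
v2 (6-12) vs v3..v7: overlaps v4, v5, v7 -> 3
v3 (14-16) vs v4..v7: overlaps v4 -> 1
v4 (9-16) vs v5..v7: overlaps none -> 0
v5 (1-7) vs v6..v7: overlaps v6, v7 -> 2
v6 (5-6) vs v7: overlaps v7 -> 1
Total overlapping pairs = 2 + 1 + 3 + 1 + 0 + 2 + 1 = 10

10


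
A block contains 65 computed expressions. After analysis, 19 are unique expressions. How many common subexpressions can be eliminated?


CSE count = total expressions - unique expressions
= 65 - 19 = 46

46


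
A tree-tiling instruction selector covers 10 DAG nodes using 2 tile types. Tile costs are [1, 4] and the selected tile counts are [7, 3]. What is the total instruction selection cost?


Total cost = sum(count_i * cost_i)
= 7*1 + 3*4
= 19

19


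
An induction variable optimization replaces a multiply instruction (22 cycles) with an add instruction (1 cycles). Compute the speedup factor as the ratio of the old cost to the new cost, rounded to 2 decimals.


Ratio = mult_cost / add_cost = 22 / 1 = 22.0

22.0


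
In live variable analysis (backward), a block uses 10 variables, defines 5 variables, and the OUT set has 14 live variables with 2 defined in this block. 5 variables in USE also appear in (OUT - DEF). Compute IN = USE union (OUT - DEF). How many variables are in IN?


OUT - DEF: 14 - 2 = 12
|IN| = |USE| + |OUT - DEF| - |USE ∩ (OUT - DEF)| = 10 + 12 - 5 = 17

17


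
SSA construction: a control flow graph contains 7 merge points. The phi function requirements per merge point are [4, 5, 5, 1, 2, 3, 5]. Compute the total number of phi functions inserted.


Total phi functions = sum of phi functions at each join node
= 4 + 5 + 5 + 1 + 2 + 3 + 5 = 25

25


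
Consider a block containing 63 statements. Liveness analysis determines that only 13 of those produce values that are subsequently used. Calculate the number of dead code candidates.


Dead code = total statements - live definitions
= 63 - 13 = 50

50


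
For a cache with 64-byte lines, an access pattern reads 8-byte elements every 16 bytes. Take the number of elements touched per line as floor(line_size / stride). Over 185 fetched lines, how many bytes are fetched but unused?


Elements per line = floor(64 / 16) = 4
Bytes used per line = 4 * 8 = 32
Wasted per line = 64 - 32 = 32
Total wasted = 32 * 185 = 5920

5920


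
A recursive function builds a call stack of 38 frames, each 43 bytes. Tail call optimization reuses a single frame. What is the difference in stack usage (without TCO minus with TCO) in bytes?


Without TCO: 38 * 43 = 1634 bytes
With TCO: reuse 1 frame = 43 bytes
Savings = 1634 - 43 = 1591

1591


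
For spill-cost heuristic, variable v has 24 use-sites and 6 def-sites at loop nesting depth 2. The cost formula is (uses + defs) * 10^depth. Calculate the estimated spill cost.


uses + defs = 24 + 6 = 30
10^2 = 100
Spill cost = 30 * 100 = 3000

3000


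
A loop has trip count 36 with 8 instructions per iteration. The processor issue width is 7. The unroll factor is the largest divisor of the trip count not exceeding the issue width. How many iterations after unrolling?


Largest divisor of 36 <= 7 is 6
New iterations = 36 / 6 = 6

6


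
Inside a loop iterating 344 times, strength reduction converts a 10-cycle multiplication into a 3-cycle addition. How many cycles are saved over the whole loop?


Per-iteration saving = 10 - 3 = 7
Total saved = 344 * 7 = 2408

2408


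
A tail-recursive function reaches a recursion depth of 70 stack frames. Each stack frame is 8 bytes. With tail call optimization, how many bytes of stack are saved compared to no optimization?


Without TCO: 70 * 8 = 560 bytes
With TCO: reuse 1 frame = 8 bytes
Savings = 560 - 8 = 552

552


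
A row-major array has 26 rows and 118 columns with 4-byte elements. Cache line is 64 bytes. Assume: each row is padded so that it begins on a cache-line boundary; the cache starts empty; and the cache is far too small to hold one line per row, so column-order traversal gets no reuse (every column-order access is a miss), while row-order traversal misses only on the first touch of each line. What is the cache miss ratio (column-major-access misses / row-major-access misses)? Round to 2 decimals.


Each row occupies 118 * 4 = 472 bytes and starts on a line boundary, so it spans ceil(472 / 64) = 8 cache lines.
Row-major traversal misses (one per line touched): 26 * ceil(118 * 4 / 64) = 208
Column-major traversal misses (no reuse, every access misses): 26 * 118 = 3068
Ratio = 3068 / 208 = 14.75

14.75


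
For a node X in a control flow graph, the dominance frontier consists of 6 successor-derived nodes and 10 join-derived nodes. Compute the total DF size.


DF(X) = direct successor contributions + join point contributions
= 6 + 10 = 16

16


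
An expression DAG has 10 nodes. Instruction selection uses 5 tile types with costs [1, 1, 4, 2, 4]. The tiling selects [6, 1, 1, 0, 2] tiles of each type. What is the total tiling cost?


Total cost = sum(count_i * cost_i)
= 6*1 + 1*1 + 1*4 + 0*2 + 2*4
= 19

19


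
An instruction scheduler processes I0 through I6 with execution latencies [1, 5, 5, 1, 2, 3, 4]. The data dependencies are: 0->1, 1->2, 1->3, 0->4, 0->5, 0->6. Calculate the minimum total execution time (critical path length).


Compute longest path through dependency graph: dist(Ik) = max over predecessors of dist + latency(Ik).
dist(I0) = latency 1 = 1
dist(I1) = dist(I0) + 5 = 1 + 5 = 6
dist(I2) = dist(I1) + 5 = 6 + 5 = 11
dist(I3) = dist(I1) + 1 = 6 + 1 = 7
dist(I4) = dist(I0) + 2 = 1 + 2 = 3
dist(I5) = dist(I0) + 3 = 1 + 3 = 4
dist(I6) = dist(I0) + 4 = 1 + 4 = 5
Critical path = max dist = 11

11


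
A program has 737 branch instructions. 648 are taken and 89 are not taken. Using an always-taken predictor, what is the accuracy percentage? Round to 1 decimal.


Predictor: always-taken
Correct predictions = 648
Accuracy = 648 / 737 * 100 = 87.9%

87.9


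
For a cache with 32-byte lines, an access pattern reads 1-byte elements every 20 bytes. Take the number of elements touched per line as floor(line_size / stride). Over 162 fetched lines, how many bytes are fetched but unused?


Elements per line = floor(32 / 20) = 1
Bytes used per line = 1 * 1 = 1
Wasted per line = 32 - 1 = 31
Total wasted = 31 * 162 = 5022

5022


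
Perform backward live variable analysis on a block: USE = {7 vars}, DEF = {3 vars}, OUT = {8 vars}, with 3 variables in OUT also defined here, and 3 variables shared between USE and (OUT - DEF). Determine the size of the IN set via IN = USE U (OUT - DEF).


OUT - DEF: 8 - 3 = 5
|IN| = |USE| + |OUT - DEF| - |USE ∩ (OUT - DEF)| = 7 + 5 - 3 = 9

9


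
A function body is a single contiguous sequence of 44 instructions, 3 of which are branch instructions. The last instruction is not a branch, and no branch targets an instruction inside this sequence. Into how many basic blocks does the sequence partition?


With no in-sequence branch targets, the leaders are the first instruction plus the instruction after each branch.
Number of basic blocks = branches + 1
= 3 + 1 = 4

4


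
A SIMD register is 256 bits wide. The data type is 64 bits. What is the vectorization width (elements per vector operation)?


Width = SIMD bits / data type bits
= 256 / 64 = 4

4


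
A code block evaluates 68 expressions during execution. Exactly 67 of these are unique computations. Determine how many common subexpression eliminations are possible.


CSE count = total expressions - unique expressions
= 68 - 67 = 1

1


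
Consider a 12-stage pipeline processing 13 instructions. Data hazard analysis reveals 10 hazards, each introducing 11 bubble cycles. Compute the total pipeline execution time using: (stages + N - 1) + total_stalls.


Base cycles = 12 + 13 - 1 = 24
Total stalls = 10 * 11 = 110
Total = 24 + 110 = 134

134


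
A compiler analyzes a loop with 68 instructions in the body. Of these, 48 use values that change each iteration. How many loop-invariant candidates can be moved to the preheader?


Invariant candidates = total - loop-dependent
= 68 - 48 = 20

20


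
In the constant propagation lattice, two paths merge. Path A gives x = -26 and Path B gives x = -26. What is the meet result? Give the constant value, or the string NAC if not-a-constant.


Meet operation: if both paths give the same constant, result is that constant; if they differ, result is NAC (not-a-constant).
Path A: -26, Path B: -26 -> equal
Result: constant -> -26

-26


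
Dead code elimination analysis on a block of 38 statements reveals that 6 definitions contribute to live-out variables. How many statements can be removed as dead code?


Dead code = total statements - live definitions
= 38 - 6 = 32

32


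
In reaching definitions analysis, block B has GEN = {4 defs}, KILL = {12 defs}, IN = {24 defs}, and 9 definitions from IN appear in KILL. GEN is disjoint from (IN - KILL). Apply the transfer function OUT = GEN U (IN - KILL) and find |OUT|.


IN - KILL: 24 - 9 = 15 surviving definitions
OUT = GEN + surviving = 4 + 15 = 19

19


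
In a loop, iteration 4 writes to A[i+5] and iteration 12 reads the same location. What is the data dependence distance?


Distance = read iteration - write iteration
= 12 - 4 = 8

8


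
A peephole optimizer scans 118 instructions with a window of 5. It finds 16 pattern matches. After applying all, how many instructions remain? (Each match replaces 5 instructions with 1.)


Each match removes 4 instructions.
Total removed = 16 * 4 = 64
Remaining = 118 - 64 = 54

54


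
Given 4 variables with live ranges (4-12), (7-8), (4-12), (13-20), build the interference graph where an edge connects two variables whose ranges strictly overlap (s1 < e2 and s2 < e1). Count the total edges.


Check all pairs for overlapping intervals.
Two intervals (s1,e1) and (s2,e2) overlap if s1 < e2 and s2 < e1.
v0 (4-12) vs v1..v3: overlaps v1, v2 -> 2
v1 (7-8) vs v2..v3: overlaps v2 -> 1
v2 (4-12) vs v3: overlaps none -> 0
Total overlapping pairs = 2 + 1 + 0 = 3

3


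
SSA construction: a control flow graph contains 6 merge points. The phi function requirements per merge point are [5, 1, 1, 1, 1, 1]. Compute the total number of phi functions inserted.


Total phi functions = sum of phi functions at each join node
= 5 + 1 + 1 + 1 + 1 + 1 = 10

10


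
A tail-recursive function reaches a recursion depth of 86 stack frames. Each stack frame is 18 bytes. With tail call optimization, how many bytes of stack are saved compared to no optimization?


Without TCO: 86 * 18 = 1548 bytes
With TCO: reuse 1 frame = 18 bytes
Savings = 1548 - 18 = 1530

1530


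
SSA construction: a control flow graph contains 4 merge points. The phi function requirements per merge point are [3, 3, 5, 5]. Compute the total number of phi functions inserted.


Total phi functions = sum of phi functions at each join node
= 3 + 3 + 5 + 5 = 16

16


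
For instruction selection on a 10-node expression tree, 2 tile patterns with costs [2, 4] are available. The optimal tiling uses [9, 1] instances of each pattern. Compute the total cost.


Total cost = sum(count_i * cost_i)
= 9*2 + 1*4
= 22

22


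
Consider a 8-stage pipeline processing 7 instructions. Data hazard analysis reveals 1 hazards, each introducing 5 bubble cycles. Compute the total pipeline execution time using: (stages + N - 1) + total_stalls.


Base cycles = 8 + 7 - 1 = 14
Total stalls = 1 * 5 = 5
Total = 14 + 5 = 19

19


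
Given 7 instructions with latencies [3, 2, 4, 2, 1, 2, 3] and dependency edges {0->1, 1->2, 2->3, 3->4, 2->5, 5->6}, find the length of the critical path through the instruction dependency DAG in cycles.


Compute longest path through dependency graph: dist(Ik) = max over predecessors of dist + latency(Ik).
dist(I0) = latency 3 = 3
dist(I1) = dist(I0) + 2 = 3 + 2 = 5
dist(I2) = dist(I1) + 4 = 5 + 4 = 9
dist(I3) = dist(I2) + 2 = 9 + 2 = 11
dist(I4) = dist(I3) + 1 = 11 + 1 = 12
dist(I5) = dist(I2) + 2 = 9 + 2 = 11
dist(I6) = dist(I5) + 3 = 11 + 3 = 14
Critical path = max dist = 14

14


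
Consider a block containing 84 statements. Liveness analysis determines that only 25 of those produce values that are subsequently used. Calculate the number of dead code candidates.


Dead code = total statements - live definitions
= 84 - 25 = 59

59


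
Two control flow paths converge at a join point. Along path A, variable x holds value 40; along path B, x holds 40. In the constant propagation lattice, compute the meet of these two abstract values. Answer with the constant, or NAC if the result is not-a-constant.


Meet operation: if both paths give the same constant, result is that constant; if they differ, result is NAC (not-a-constant).
Path A: 40, Path B: 40 -> equal
Result: constant -> 40

40


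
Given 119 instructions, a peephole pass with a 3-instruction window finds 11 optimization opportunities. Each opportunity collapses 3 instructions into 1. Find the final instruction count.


Each match removes 2 instructions.
Total removed = 11 * 2 = 22
Remaining = 119 - 22 = 97

97


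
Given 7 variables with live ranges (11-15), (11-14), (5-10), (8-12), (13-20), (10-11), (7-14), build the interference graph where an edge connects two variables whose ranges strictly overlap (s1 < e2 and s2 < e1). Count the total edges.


Check all pairs for overlapping intervals.
Two intervals (s1,e1) and (s2,e2) overlap if s1 < e2 and s2 < e1.
v0 (11-15) vs v1..v6: overlaps v1, v3, v4, v6 -> 4
v1 (11-14) vs v2..v6: overlaps v3, v4, v6 -> 3
v2 (5-10) vs v3..v6: overlaps v3, v6 -> 2
v3 (8-12) vs v4..v6: overlaps v5, v6 -> 2
v4 (13-20) vs v5..v6: overlaps v6 -> 1
v5 (10-11) vs v6: overlaps v6 -> 1
Total overlapping pairs = 4 + 3 + 2 + 2 + 1 + 1 = 13

13


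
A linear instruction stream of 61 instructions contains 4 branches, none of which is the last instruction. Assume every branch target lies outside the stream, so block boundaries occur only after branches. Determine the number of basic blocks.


With no in-sequence branch targets, the leaders are the first instruction plus the instruction after each branch.
Number of basic blocks = branches + 1
= 4 + 1 = 5

5


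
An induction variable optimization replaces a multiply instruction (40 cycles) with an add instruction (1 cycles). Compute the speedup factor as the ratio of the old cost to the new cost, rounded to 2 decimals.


Ratio = mult_cost / add_cost = 40 / 1 = 40.0

40.0


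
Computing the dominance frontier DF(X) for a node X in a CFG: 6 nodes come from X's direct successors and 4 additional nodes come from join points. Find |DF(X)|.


DF(X) = direct successor contributions + join point contributions
= 6 + 4 = 10

10


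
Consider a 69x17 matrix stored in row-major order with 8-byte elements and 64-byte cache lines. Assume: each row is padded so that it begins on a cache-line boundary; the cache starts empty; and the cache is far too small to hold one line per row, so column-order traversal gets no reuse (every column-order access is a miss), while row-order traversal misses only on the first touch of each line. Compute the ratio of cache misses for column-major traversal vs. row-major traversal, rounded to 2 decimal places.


Each row occupies 17 * 8 = 136 bytes and starts on a line boundary, so it spans ceil(136 / 64) = 3 cache lines.
Row-major traversal misses (one per line touched): 69 * ceil(17 * 8 / 64) = 207
Column-major traversal misses (no reuse, every access misses): 69 * 17 = 1173
Ratio = 1173 / 207 = 5.67

5.67


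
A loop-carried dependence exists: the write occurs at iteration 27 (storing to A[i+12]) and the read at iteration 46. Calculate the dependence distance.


Distance = read iteration - write iteration
= 46 - 27 = 19

19


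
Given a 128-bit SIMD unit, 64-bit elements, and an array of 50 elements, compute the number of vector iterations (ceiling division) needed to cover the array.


Width = 128 / 64 = 2 elements per vector op
Iterations = ceil(50 / 2) = 25

25


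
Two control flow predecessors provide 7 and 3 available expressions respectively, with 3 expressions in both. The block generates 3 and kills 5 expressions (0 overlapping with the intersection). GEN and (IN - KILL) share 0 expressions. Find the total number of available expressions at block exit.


IN = intersection of predecessors = 3
IN - KILL = 3 - 0 = 3
|OUT| = |GEN| + |IN - KILL| - |GEN ∩ (IN - KILL)| = 3 + 3 - 0 = 6

6


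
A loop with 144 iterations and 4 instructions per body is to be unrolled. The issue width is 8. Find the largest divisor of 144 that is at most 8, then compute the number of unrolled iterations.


Largest divisor of 144 <= 8 is 8
New iterations = 144 / 8 = 18

18


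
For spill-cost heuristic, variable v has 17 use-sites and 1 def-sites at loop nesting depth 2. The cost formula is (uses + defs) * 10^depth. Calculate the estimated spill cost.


uses + defs = 17 + 1 = 18
10^2 = 100
Spill cost = 18 * 100 = 1800

1800


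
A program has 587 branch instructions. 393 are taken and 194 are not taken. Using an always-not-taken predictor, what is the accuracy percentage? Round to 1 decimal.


Predictor: always-not-taken
Correct predictions = 194
Accuracy = 194 / 587 * 100 = 33.0%

33.0


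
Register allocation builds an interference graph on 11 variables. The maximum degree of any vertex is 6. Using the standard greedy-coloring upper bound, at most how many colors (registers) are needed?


Greedy coloring never needs more than (max_degree + 1) colors: when coloring a vertex, at most max_degree neighbors are already colored.
Upper bound = 6 + 1 = 7

7


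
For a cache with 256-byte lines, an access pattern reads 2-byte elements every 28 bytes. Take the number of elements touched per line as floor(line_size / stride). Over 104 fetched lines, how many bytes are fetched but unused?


Elements per line = floor(256 / 28) = 9
Bytes used per line = 9 * 2 = 18
Wasted per line = 256 - 18 = 238
Total wasted = 238 * 104 = 24752

24752


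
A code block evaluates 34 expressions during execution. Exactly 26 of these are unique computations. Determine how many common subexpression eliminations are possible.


CSE count = total expressions - unique expressions
= 34 - 26 = 8

8


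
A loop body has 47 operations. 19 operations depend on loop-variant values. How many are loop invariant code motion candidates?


Invariant candidates = total - loop-dependent
= 47 - 19 = 28

28


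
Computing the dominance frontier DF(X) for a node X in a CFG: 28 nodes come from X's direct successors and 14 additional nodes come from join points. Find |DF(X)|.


DF(X) = direct successor contributions + join point contributions
= 28 + 14 = 42

42


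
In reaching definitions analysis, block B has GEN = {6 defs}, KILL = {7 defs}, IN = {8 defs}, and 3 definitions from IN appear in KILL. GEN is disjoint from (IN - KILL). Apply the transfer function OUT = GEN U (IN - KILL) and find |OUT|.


IN - KILL: 8 - 3 = 5 surviving definitions
OUT = GEN + surviving = 6 + 5 = 11

11


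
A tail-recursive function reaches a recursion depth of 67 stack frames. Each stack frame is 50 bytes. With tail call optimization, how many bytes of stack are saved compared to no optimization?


Without TCO: 67 * 50 = 3350 bytes
With TCO: reuse 1 frame = 50 bytes
Savings = 3350 - 50 = 3300

3300


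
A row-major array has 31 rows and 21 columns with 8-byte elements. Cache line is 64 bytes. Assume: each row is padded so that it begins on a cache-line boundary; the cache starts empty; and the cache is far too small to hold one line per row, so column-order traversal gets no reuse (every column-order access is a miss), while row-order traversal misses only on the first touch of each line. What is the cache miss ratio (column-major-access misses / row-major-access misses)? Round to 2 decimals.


Each row occupies 21 * 8 = 168 bytes and starts on a line boundary, so it spans ceil(168 / 64) = 3 cache lines.
Row-major traversal misses (one per line touched): 31 * ceil(21 * 8 / 64) = 93
Column-major traversal misses (no reuse, every access misses): 31 * 21 = 651
Ratio = 651 / 93 = 7.0

7.0


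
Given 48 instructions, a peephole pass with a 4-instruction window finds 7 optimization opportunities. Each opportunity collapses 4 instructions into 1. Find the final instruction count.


Each match removes 3 instructions.
Total removed = 7 * 3 = 21
Remaining = 48 - 21 = 27

27


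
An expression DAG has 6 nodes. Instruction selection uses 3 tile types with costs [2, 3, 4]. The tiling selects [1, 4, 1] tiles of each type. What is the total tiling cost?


Total cost = sum(count_i * cost_i)
= 1*2 + 4*3 + 1*4
= 18

18


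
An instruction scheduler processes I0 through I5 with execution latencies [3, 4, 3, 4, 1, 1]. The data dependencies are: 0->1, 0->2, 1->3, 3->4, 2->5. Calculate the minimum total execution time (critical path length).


Compute longest path through dependency graph: dist(Ik) = max over predecessors of dist + latency(Ik).
dist(I0) = latency 3 = 3
dist(I1) = dist(I0) + 4 = 3 + 4 = 7
dist(I2) = dist(I0) + 3 = 3 + 3 = 6
dist(I3) = dist(I1) + 4 = 7 + 4 = 11
dist(I4) = dist(I3) + 1 = 11 + 1 = 12
dist(I5) = dist(I2) + 1 = 6 + 1 = 7
Critical path = max dist = 12

12


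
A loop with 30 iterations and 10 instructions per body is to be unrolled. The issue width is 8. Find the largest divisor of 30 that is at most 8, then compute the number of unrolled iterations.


Largest divisor of 30 <= 8 is 6
New iterations = 30 / 6 = 5

5


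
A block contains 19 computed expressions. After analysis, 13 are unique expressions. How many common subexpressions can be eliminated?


CSE count = total expressions - unique expressions
= 19 - 13 = 6

6


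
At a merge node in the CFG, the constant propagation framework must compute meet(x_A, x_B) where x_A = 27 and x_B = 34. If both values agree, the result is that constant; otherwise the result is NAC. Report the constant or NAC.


Meet operation: if both paths give the same constant, result is that constant; if they differ, result is NAC (not-a-constant).
Path A: 27, Path B: 34 -> differ
Result: not-a-constant -> NAC

NAC


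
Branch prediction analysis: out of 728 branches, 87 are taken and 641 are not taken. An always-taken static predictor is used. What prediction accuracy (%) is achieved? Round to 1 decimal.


Predictor: always-taken
Correct predictions = 87
Accuracy = 87 / 728 * 100 = 12.0%

12.0


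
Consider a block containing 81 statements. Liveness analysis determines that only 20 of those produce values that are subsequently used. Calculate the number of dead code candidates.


Dead code = total statements - live definitions
= 81 - 20 = 61

61


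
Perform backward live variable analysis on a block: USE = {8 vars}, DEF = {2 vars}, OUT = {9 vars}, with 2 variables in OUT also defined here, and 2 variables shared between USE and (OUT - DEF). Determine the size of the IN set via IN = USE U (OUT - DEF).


OUT - DEF: 9 - 2 = 7
|IN| = |USE| + |OUT - DEF| - |USE ∩ (OUT - DEF)| = 8 + 7 - 2 = 13

13


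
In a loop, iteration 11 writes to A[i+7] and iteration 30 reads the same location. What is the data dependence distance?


Distance = read iteration - write iteration
= 30 - 11 = 19

19


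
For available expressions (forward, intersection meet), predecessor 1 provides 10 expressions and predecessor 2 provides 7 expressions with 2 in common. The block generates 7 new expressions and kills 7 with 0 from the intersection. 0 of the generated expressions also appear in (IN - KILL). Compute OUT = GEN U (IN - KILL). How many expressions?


IN = intersection of predecessors = 2
IN - KILL = 2 - 0 = 2
|OUT| = |GEN| + |IN - KILL| - |GEN ∩ (IN - KILL)| = 7 + 2 - 0 = 9

9


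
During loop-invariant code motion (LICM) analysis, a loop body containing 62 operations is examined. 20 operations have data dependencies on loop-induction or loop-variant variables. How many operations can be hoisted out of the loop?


Invariant candidates = total - loop-dependent
= 62 - 20 = 42

42


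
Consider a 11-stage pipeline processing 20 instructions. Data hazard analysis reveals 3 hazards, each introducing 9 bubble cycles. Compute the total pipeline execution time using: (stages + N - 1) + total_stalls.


Base cycles = 11 + 20 - 1 = 30
Total stalls = 3 * 9 = 27
Total = 30 + 27 = 57

57


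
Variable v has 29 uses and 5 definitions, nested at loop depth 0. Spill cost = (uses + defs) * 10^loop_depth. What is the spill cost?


uses + defs = 29 + 5 = 34
10^0 = 1
Spill cost = 34 * 1 = 34

34


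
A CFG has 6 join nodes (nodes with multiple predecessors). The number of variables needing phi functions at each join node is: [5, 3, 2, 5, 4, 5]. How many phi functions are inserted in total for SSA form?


Total phi functions = sum of phi functions at each join node
= 5 + 3 + 2 + 5 + 4 + 5 = 24

24


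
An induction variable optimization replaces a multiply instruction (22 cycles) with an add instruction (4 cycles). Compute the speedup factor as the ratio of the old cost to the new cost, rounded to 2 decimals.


Ratio = mult_cost / add_cost = 22 / 4 = 5.5

5.5


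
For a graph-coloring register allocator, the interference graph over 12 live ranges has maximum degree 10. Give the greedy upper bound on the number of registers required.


Greedy coloring never needs more than (max_degree + 1) colors: when coloring a vertex, at most max_degree neighbors are already colored.
Upper bound = 10 + 1 = 11

11


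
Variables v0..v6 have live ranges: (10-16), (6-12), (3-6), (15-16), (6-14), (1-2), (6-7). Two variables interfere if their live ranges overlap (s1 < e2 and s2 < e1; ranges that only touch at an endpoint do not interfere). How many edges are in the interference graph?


Check all pairs for overlapping intervals.
Two intervals (s1,e1) and (s2,e2) overlap if s1 < e2 and s2 < e1.
v0 (10-16) vs v1..v6: overlaps v1, v3, v4 -> 3
v1 (6-12) vs v2..v6: overlaps v4, v6 -> 2
v2 (3-6) vs v3..v6: overlaps none -> 0
v3 (15-16) vs v4..v6: overlaps none -> 0
v4 (6-14) vs v5..v6: overlaps v6 -> 1
v5 (1-2) vs v6: overlaps none -> 0
Total overlapping pairs = 3 + 2 + 0 + 0 + 1 + 0 = 6

6
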